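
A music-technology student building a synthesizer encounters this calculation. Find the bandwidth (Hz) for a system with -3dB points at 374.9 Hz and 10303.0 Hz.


Bandwidth is the difference of -3dB frequencies:
BW = f_high - f_low
   = 10303.0 - 374.9
   = 9928.1 Hz

9928.1 Hz


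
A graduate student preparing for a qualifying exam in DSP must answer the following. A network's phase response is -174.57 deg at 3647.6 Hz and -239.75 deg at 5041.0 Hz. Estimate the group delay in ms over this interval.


Group delay from phase difference:
tau = -d(phi)/d(omega)
d(phi) = -65.18 deg = -1.137606 rad
d(omega) = 2*pi*(5041.0 - 3647.6) = 8754.9904 rad/s
tau = -(-1.137606) / 8754.9904
    = 0.1299 ms

0.1299 ms


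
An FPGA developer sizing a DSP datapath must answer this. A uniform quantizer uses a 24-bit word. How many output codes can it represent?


Number of quantization levels = 2^N
= 2^24
= 16777216

16777216


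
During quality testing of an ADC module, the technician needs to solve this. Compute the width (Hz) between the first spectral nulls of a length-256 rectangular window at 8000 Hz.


Main lobe width for a rectangular window:
Width = 2 * fs / N
      = 2 * 8000 / 256
      = 16000 / 256
      = 62.5 Hz

62.5 Hz


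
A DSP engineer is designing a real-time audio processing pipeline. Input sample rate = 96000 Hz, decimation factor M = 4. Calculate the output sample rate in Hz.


Decimation reduces the sample rate:
fs_out = fs_in / M
       = 96000 / 4
       = 24000.0 Hz

24000.0 Hz


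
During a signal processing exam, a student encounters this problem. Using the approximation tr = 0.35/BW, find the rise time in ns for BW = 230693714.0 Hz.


Rise time from bandwidth relationship:
tr = 0.35 / BW
   = 0.35 / 230693714.0
   = 1.517163142e-09 s
   = 1.5172 ns

1.5172 ns


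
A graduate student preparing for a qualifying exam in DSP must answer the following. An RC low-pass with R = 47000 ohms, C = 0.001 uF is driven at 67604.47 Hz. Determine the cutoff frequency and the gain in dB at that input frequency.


Step 1 — cutoff frequency:
fc = 1 / (2*pi*R*C)
C = 0.001 uF = 1e-09 F
fc = 1 / (2*pi*47000*1e-09)
   = 3386.275 Hz

Step 2 — magnitude at f = 67604.47 Hz:
|H(f)| = 1 / sqrt(1 + (f/fc)^2)
f/fc = 67604.47 / 3386.275 = 19.964259
|H| = 1 / sqrt(1 + 398.571637) = 0.0500268
|H|_dB = 20*log10(0.0500268) = -26.02 dB

fc = 3386.275 Hz; |H(67604.47 Hz)| = -26.02 dB


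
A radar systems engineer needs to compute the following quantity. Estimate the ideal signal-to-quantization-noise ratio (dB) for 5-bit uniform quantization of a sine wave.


Theoretical SNR for a full-scale sinusoid:
SNR = 6.02 * N + 1.76
    = 6.02 * 5 + 1.76
    = 30.1 + 1.76
    = 31.86 dB

31.86 dB


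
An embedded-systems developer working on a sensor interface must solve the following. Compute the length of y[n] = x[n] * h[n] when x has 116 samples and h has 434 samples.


Linear convolution output length:
L = N + M - 1
  = 116 + 434 - 1
  = 549 samples

549


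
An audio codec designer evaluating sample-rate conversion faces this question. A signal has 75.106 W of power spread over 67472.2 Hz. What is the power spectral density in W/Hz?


Power spectral density:
PSD = P / BW
    = 75.106 / 67472.2
    = 0.00111314 W/Hz

0.00111314 W/Hz


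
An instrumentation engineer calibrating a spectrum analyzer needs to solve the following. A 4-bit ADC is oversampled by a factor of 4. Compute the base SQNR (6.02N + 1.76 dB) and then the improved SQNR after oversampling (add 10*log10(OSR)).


Step 1 — baseline SQNR at Nyquist:
SQNR_base = 6.02*N + 1.76
          = 6.02*4 + 1.76
          = 25.84 dB

Step 2 — oversampling processing gain:
G = 10*log10(OSR) = 10*log10(4) = 6.02 dB

Step 3 — total:
SQNR_total = 25.84 + 6.02 = 31.86 dB

Base SQNR = 25.84 dB; oversampled SQNR = 31.86 dB


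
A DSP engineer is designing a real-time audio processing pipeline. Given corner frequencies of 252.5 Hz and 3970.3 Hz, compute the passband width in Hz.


Bandwidth is the difference of -3dB frequencies:
BW = f_high - f_low
   = 3970.3 - 252.5
   = 3717.8 Hz

3717.8 Hz


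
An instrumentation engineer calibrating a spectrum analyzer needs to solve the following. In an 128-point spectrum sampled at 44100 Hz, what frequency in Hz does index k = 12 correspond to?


Frequency of DFT bin k:
f_k = k * fs / N
    = 12 * 44100 / 128
    = 529200 / 128
    = 4134.375 Hz

4134.375 Hz


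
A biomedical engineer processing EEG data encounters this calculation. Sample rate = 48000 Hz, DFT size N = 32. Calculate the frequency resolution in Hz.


DFT frequency resolution:
df = fs / N
   = 48000 / 32
   = 1500.0 Hz

1500.0 Hz


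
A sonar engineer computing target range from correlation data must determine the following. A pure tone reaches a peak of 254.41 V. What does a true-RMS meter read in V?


RMS voltage for a sinusoidal waveform:
V_rms = V_peak / sqrt(2)
      = 254.41 / 1.414214
      = 179.895 V

179.895 V


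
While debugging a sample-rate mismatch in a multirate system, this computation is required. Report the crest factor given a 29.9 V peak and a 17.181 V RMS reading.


Crest factor is the ratio of peak to RMS:
CF = V_peak / V_rms
   = 29.9 / 17.181
   = 1.7403

1.7403


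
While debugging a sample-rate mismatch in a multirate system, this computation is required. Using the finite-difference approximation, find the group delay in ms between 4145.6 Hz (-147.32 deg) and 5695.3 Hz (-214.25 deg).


Group delay from phase difference:
tau = -d(phi)/d(omega)
d(phi) = -66.93 deg = -1.168149 rad
d(omega) = 2*pi*(5695.3 - 4145.6) = 9737.0523 rad/s
tau = -(-1.168149) / 9737.0523
    = 0.12 ms

0.12 ms


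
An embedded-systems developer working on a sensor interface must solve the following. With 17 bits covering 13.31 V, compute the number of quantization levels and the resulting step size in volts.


Step 1 — number of quantization levels:
L = 2^N = 2^17 = 131072

Step 2 — LSB step size:
delta = Vfs / L
      = 13.31 / 131072
      = 0.00010155 V

Levels = 131072; step size = 0.00010155 V


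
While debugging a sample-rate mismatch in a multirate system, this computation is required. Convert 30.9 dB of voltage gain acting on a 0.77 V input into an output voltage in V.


Output voltage from dB gain:
V_out = V_in * 10^(gain_dB / 20)
      = 0.77 * 10^(30.9 / 20)
      = 0.77 * 35.075187
      = 27.0079 V

27.0079 V


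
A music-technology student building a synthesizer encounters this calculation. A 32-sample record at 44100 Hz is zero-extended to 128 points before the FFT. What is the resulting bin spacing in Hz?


Frequency resolution after zero-padding:
N_padded = 32 * 4 = 128
df = fs / N_padded
   = 44100 / 128
   = 344.5312 Hz

344.5312 Hz


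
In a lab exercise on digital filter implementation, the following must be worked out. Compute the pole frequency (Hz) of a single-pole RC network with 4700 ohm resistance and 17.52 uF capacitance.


Cutoff frequency of a first-order RC filter:
fc = 1 / (2 * pi * R * C)
C = 17.52 uF = 1.752e-05 F
fc = 1 / (2 * pi * 4700 * 1.752e-05)
   = 1 / 0.5173826109344
   = 1.932806 Hz

1.932806 Hz


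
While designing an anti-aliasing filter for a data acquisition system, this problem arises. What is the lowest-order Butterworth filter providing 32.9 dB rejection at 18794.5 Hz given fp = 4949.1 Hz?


Butterworth filter order formula:
n = log10(10^(A/10) - 1) / (2 * log10(f_stop/f_pass))
10^(32.9/10) - 1 = 1948.8446
f_stop/f_pass = 18794.5 / 4949.1 = 3.7976
n = 2.8384 -> ceil = 3

3


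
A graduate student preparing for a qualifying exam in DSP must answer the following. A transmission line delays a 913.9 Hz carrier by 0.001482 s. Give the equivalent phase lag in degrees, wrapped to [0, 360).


Phase shift from frequency and time delay:
phi = 360 * f * t_delay
    = 360 * 913.9 * 0.001482
    = 487.58 degrees
    mod 360 = 127.58 degrees

127.58 degrees


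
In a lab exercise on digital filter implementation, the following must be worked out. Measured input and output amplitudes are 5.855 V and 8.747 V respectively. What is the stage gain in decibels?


Voltage gain in dB:
G = 20 * log10(Vout / Vin)
  = 20 * log10(8.747 / 5.855)
  = 20 * log10(1.493937)
  = 20 * 0.174332
  = 3.49 dB

3.49 dB


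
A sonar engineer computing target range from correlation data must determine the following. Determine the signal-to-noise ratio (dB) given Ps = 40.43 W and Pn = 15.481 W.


SNR in decibels:
SNR = 10 * log10(Ps / Pn)
    = 10 * log10(40.43 / 15.481)
    = 10 * log10(2.6116)
    = 10 * 0.4169
    = 4.17 dB

4.17 dB


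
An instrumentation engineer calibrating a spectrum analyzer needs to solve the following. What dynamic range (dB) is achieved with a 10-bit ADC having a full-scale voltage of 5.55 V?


Dynamic range from full-scale to LSB:
V_min = V_max / 2^bits = 5.55 / 2^10
DR = 20 * log10(V_max / V_min)
   = 20 * log10(2^10)
   = 20 * 10 * log10(2)
   = 60.21 dB

60.21 dB


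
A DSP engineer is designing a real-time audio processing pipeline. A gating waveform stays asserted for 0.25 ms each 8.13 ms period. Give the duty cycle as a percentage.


Duty cycle as a percentage:
DC = (t_on / T) * 100
   = (0.25 / 8.13) * 100
   = 0.03075 * 100
   = 3.08 %

3.08 %


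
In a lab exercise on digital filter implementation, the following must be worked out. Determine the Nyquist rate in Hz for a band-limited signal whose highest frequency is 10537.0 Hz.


The Nyquist rate is twice the maximum frequency component.
fs_min = 2 * fmax
      = 2 * 10537.0
      = 21074.0 Hz

21074.0


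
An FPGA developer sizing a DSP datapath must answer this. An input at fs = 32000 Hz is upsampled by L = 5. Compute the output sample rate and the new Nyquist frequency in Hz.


Step 1 — output sample rate after interpolation by L:
fs_out = L * fs_in = 5 * 32000 = 160000 Hz

Step 2 — Nyquist frequency of the output stream:
f_Nyq = fs_out / 2 = 160000 / 2 = 80000.0 Hz

fs_out = 160000 Hz; f_Nyquist = 80000.0 Hz


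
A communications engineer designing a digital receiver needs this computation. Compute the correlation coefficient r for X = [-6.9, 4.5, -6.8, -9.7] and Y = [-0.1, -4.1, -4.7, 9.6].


Pearson correlation coefficient (population):
r = cov(X,Y) / (std(X) * std(Y))
Mean X = -4.725, Mean Y = 0.175
Cov(X,Y) = -18.903125
Std(X) = 5.451777, Std(Y) = 5.721615
r = -0.606

-0.606


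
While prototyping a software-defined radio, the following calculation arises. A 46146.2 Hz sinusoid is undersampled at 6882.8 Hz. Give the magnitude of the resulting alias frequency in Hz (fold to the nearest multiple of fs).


Compute the nearest integer multiple of fs to the signal:
n = round(46146.2 / 6882.8) = 7
f_alias = |46146.2 - 7 * 6882.8|
        = |46146.2 - 48179.6|
        = 2033.4 Hz

2033.4


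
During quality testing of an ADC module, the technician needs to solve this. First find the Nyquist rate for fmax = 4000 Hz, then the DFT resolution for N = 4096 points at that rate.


Step 1 — Nyquist sampling rate:
fs = 2 * fmax = 2 * 4000 = 8000 Hz

Step 2 — DFT bin spacing:
df = fs / N = 8000 / 4096 = 1.9531 Hz

1.9531 Hz


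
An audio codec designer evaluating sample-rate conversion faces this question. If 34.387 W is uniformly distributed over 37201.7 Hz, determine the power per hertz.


Power spectral density:
PSD = P / BW
    = 34.387 / 37201.7
    = 0.00092434 W/Hz

0.00092434 W/Hz


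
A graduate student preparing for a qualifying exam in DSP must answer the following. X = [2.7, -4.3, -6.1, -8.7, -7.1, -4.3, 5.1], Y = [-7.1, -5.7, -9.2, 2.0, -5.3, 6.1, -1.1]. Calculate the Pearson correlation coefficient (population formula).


Pearson correlation coefficient (population):
r = cov(X,Y) / (std(X) * std(Y))
Mean X = -3.2429, Mean Y = -2.9
Cov(X,Y) = -2.282857
Std(X) = 4.780573, Std(Y) = 5.059362
r = -0.0944

-0.0944


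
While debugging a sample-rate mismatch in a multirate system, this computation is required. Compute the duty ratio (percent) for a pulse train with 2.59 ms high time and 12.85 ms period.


Duty cycle as a percentage:
DC = (t_on / T) * 100
   = (2.59 / 12.85) * 100
   = 0.201556 * 100
   = 20.16 %

20.16 %


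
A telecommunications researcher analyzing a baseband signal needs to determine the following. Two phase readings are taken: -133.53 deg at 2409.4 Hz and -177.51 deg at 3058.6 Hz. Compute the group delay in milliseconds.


Group delay from phase difference:
tau = -d(phi)/d(omega)
d(phi) = -43.98 deg = -0.767596 rad
d(omega) = 2*pi*(3058.6 - 2409.4) = 4079.0439 rad/s
tau = -(-0.767596) / 4079.0439
    = 0.1882 ms

0.1882 ms


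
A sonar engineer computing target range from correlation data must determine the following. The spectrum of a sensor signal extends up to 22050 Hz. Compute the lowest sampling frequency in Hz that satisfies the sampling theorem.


The Nyquist rate is twice the maximum frequency component.
fs_min = 2 * fmax
      = 2 * 22050
      = 44100 Hz

44100


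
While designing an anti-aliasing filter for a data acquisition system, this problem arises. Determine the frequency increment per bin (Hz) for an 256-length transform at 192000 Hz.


DFT frequency resolution:
df = fs / N
   = 192000 / 256
   = 750.0 Hz

750.0 Hz


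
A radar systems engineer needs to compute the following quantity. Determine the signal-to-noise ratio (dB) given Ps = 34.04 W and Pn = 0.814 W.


SNR in decibels:
SNR = 10 * log10(Ps / Pn)
    = 10 * log10(34.04 / 0.814)
    = 10 * log10(41.8182)
    = 10 * 1.6214
    = 16.21 dB

16.21 dB


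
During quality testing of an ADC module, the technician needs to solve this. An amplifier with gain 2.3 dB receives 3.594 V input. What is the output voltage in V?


Output voltage from dB gain:
V_out = V_in * 10^(gain_dB / 20)
      = 3.594 * 10^(2.3 / 20)
      = 3.594 * 1.303167
      = 4.6836 V

4.6836 V


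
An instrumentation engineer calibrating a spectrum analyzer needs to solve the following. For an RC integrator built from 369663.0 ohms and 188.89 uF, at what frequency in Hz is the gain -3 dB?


Cutoff frequency of a first-order RC filter:
fc = 1 / (2 * pi * R * C)
C = 188.89 uF = 0.00018889 F
fc = 1 / (2 * pi * 369663.0 * 0.00018889)
   = 1 / 438.72746088498
   = 0.002279 Hz

0.002279 Hz


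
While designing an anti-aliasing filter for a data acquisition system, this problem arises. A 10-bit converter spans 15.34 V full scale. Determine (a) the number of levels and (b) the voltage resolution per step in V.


Step 1 — number of quantization levels:
L = 2^N = 2^10 = 1024

Step 2 — LSB step size:
delta = Vfs / L
      = 15.34 / 1024
      = 0.01498047 V

Levels = 1024; step size = 0.01498047 V


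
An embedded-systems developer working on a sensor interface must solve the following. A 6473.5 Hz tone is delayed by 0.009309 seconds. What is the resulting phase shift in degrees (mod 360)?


Phase shift from frequency and time delay:
phi = 360 * f * t_delay
    = 360 * 6473.5 * 0.009309
    = 21694.25 degrees
    mod 360 = 94.25 degrees

94.25 degrees


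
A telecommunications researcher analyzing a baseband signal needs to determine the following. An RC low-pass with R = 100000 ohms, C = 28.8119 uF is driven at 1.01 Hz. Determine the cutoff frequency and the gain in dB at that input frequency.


Step 1 — cutoff frequency:
fc = 1 / (2*pi*R*C)
C = 28.8119 uF = 2.88119e-05 F
fc = 1 / (2*pi*100000*2.88119e-05)
   = 0.0552393 Hz

Step 2 — magnitude at f = 1.01 Hz:
|H(f)| = 1 / sqrt(1 + (f/fc)^2)
f/fc = 1.01 / 0.0552393 = 18.284084
|H| = 1 / sqrt(1 + 334.307728) = 0.0546108
|H|_dB = 20*log10(0.0546108) = -25.25 dB

fc = 0.0552393 Hz; |H(1.01 Hz)| = -25.25 dB


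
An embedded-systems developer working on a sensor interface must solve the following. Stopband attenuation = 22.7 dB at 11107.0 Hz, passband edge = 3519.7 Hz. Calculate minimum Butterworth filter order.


Butterworth filter order formula:
n = log10(10^(A/10) - 1) / (2 * log10(f_stop/f_pass))
10^(22.7/10) - 1 = 185.2087
f_stop/f_pass = 11107.0 / 3519.7 = 3.1557
n = 2.2718 -> ceil = 3

3


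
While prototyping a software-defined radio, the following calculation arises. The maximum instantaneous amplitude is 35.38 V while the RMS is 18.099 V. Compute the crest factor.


Crest factor is the ratio of peak to RMS:
CF = V_peak / V_rms
   = 35.38 / 18.099
   = 1.9548

1.9548


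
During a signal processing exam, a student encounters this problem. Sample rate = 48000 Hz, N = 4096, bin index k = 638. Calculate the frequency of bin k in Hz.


Frequency of DFT bin k:
f_k = k * fs / N
    = 638 * 48000 / 4096
    = 30624000 / 4096
    = 7476.562 Hz

7476.562 Hz


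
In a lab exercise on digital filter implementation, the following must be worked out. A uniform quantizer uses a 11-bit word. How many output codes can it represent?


Number of quantization levels = 2^N
= 2^11
= 2048

2048


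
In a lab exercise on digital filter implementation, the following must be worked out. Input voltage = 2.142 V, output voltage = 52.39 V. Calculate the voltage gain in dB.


Voltage gain in dB:
G = 20 * log10(Vout / Vin)
  = 20 * log10(52.39 / 2.142)
  = 20 * log10(24.45845)
  = 20 * 1.388429
  = 27.77 dB

27.77 dB


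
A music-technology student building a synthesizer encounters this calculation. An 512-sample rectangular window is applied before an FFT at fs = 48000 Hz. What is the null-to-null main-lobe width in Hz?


Main lobe width for a rectangular window:
Width = 2 * fs / N
      = 2 * 48000 / 512
      = 96000 / 512
      = 187.5 Hz

187.5 Hz


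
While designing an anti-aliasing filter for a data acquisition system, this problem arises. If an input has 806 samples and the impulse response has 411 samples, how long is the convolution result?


Linear convolution output length:
L = N + M - 1
  = 806 + 411 - 1
  = 1216 samples

1216


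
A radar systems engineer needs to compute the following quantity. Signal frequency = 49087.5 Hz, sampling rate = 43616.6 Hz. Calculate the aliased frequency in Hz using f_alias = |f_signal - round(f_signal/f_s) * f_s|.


Compute the nearest integer multiple of fs to the signal:
n = round(49087.5 / 43616.6) = 1
f_alias = |49087.5 - 1 * 43616.6|
        = |49087.5 - 43616.6|
        = 5470.9 Hz

5470.9


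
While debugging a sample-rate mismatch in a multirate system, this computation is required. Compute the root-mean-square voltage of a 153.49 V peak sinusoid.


RMS voltage for a sinusoidal waveform:
V_rms = V_peak / sqrt(2)
      = 153.49 / 1.414214
      = 108.534 V

108.534 V


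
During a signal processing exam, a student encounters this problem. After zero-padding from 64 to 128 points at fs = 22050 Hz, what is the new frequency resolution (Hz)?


Frequency resolution after zero-padding:
N_padded = 64 * 2 = 128
df = fs / N_padded
   = 22050 / 128
   = 172.2656 Hz

172.2656 Hz


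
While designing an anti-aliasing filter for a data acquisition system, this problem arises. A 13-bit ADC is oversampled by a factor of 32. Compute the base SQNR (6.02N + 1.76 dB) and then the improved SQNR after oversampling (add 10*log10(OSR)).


Step 1 — baseline SQNR at Nyquist:
SQNR_base = 6.02*N + 1.76
          = 6.02*13 + 1.76
          = 80.02 dB

Step 2 — oversampling processing gain:
G = 10*log10(OSR) = 10*log10(32) = 15.05 dB

Step 3 — total:
SQNR_total = 80.02 + 15.05 = 95.07 dB

Base SQNR = 80.02 dB; oversampled SQNR = 95.07 dB


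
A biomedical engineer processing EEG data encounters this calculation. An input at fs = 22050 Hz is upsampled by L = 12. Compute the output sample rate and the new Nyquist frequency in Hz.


Step 1 — output sample rate after interpolation by L:
fs_out = L * fs_in = 12 * 22050 = 264600 Hz

Step 2 — Nyquist frequency of the output stream:
f_Nyq = fs_out / 2 = 264600 / 2 = 132300.0 Hz

fs_out = 264600 Hz; f_Nyquist = 132300.0 Hz


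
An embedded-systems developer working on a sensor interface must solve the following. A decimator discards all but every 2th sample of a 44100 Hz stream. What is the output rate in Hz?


Decimation reduces the sample rate:
fs_out = fs_in / M
       = 44100 / 2
       = 22050.0 Hz

22050.0 Hz


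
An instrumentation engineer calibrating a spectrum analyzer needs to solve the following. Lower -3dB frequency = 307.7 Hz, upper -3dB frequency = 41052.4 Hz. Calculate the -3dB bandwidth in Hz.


Bandwidth is the difference of -3dB frequencies:
BW = f_high - f_low
   = 41052.4 - 307.7
   = 40744.7 Hz

40744.7 Hz


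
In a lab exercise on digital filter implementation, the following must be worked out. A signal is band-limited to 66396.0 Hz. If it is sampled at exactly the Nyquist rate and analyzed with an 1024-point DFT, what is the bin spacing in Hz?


Step 1 — Nyquist sampling rate:
fs = 2 * fmax = 2 * 66396.0 = 132792.0 Hz

Step 2 — DFT bin spacing:
df = fs / N = 132792.0 / 1024 = 129.6797 Hz

129.6797 Hz


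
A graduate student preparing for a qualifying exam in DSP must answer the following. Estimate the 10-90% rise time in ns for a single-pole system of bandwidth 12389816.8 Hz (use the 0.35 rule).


Rise time from bandwidth relationship:
tr = 0.35 / BW
   = 0.35 / 12389816.8
   = 2.824900526e-08 s
   = 28.249 ns

28.249 ns


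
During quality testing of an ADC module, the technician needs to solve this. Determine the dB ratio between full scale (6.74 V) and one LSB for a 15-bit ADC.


Dynamic range from full-scale to LSB:
V_min = V_max / 2^bits = 6.74 / 2^15
DR = 20 * log10(V_max / V_min)
   = 20 * log10(2^15)
   = 20 * 15 * log10(2)
   = 90.31 dB

90.31 dB


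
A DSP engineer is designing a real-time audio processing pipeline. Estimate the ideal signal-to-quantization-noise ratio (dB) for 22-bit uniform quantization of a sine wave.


Theoretical SNR for a full-scale sinusoid:
SNR = 6.02 * N + 1.76
    = 6.02 * 22 + 1.76
    = 132.44 + 1.76
    = 134.2 dB

134.2 dB


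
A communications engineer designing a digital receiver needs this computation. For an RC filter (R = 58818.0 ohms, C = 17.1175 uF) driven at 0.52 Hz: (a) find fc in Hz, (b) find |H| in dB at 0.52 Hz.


Step 1 — cutoff frequency:
fc = 1 / (2*pi*R*C)
C = 17.1175 uF = 1.71175e-05 F
fc = 1 / (2*pi*58818.0*1.71175e-05)
   = 0.158077 Hz

Step 2 — magnitude at f = 0.52 Hz:
|H(f)| = 1 / sqrt(1 + (f/fc)^2)
f/fc = 0.52 / 0.158077 = 3.289536
|H| = 1 / sqrt(1 + 10.821047) = 0.290852
|H|_dB = 20*log10(0.290852) = -10.73 dB

fc = 0.158077 Hz; |H(0.52 Hz)| = -10.73 dB


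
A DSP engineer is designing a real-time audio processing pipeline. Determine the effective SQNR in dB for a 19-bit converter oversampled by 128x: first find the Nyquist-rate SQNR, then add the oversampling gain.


Step 1 — baseline SQNR at Nyquist:
SQNR_base = 6.02*N + 1.76
          = 6.02*19 + 1.76
          = 116.14 dB

Step 2 — oversampling processing gain:
G = 10*log10(OSR) = 10*log10(128) = 21.07 dB

Step 3 — total:
SQNR_total = 116.14 + 21.07 = 137.21 dB

Base SQNR = 116.14 dB; oversampled SQNR = 137.21 dB


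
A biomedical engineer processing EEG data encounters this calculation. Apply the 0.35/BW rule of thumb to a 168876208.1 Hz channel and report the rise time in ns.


Rise time from bandwidth relationship:
tr = 0.35 / BW
   = 0.35 / 168876208.1
   = 2.072524034e-09 s
   = 2.0725 ns

2.0725 ns


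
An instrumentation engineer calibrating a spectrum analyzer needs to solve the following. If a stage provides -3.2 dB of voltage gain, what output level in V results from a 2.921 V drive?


Output voltage from dB gain:
V_out = V_in * 10^(gain_dB / 20)
      = 2.921 * 10^(-3.2 / 20)
      = 2.921 * 0.691831
      = 2.0208 V

2.0208 V


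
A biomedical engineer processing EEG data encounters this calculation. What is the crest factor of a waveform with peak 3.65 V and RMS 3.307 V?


Crest factor is the ratio of peak to RMS:
CF = V_peak / V_rms
   = 3.65 / 3.307
   = 1.1037

1.1037


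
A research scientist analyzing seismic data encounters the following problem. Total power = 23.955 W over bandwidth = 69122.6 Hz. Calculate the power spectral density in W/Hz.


Power spectral density:
PSD = P / BW
    = 23.955 / 69122.6
    = 0.00034656 W/Hz

0.00034656 W/Hz


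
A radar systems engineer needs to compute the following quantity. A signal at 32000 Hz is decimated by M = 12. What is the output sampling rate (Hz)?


Decimation reduces the sample rate:
fs_out = fs_in / M
       = 32000 / 12
       = 2666.6667 Hz

2666.6667 Hz


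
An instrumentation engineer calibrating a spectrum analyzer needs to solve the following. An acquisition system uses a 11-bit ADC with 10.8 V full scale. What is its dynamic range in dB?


Dynamic range from full-scale to LSB:
V_min = V_max / 2^bits = 10.8 / 2^11
DR = 20 * log10(V_max / V_min)
   = 20 * log10(2^11)
   = 20 * 11 * log10(2)
   = 66.23 dB

66.23 dB


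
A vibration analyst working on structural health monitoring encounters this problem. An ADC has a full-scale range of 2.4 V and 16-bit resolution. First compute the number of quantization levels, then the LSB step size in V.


Step 1 — number of quantization levels:
L = 2^N = 2^16 = 65536

Step 2 — LSB step size:
delta = Vfs / L
      = 2.4 / 65536
      = 3.662e-05 V

Levels = 65536; step size = 3.662e-05 V


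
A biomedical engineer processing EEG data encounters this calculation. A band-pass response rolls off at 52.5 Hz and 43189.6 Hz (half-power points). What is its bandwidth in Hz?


Bandwidth is the difference of -3dB frequencies:
BW = f_high - f_low
   = 43189.6 - 52.5
   = 43137.1 Hz

43137.1 Hz


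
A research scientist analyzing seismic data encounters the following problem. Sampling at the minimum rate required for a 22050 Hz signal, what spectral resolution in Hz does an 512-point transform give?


Step 1 — Nyquist sampling rate:
fs = 2 * fmax = 2 * 22050 = 44100 Hz

Step 2 — DFT bin spacing:
df = fs / N = 44100 / 512 = 86.1328 Hz

86.1328 Hz


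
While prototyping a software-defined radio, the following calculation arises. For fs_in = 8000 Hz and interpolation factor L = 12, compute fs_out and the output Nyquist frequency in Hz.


Step 1 — output sample rate after interpolation by L:
fs_out = L * fs_in = 12 * 8000 = 96000 Hz

Step 2 — Nyquist frequency of the output stream:
f_Nyq = fs_out / 2 = 96000 / 2 = 48000.0 Hz

fs_out = 96000 Hz; f_Nyquist = 48000.0 Hz


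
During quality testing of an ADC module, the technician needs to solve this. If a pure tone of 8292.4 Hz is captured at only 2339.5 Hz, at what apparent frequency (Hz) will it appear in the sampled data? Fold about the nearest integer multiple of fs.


Compute the nearest integer multiple of fs to the signal:
n = round(8292.4 / 2339.5) = 4
f_alias = |8292.4 - 4 * 2339.5|
        = |8292.4 - 9358.0|
        = 1065.6 Hz

1065.6


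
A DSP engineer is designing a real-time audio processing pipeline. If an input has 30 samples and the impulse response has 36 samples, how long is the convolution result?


Linear convolution output length:
L = N + M - 1
  = 30 + 36 - 1
  = 65 samples

65


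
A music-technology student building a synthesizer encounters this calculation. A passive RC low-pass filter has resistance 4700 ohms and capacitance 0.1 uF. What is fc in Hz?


Cutoff frequency of a first-order RC filter:
fc = 1 / (2 * pi * R * C)
C = 0.1 uF = 1e-07 F
fc = 1 / (2 * pi * 4700 * 1e-07)
   = 1 / 0.0029530970943744
   = 338.627538 Hz

338.627538 Hz


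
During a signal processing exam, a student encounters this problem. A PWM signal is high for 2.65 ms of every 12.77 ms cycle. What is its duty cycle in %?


Duty cycle as a percentage:
DC = (t_on / T) * 100
   = (2.65 / 12.77) * 100
   = 0.207518 * 100
   = 20.75 %

20.75 %


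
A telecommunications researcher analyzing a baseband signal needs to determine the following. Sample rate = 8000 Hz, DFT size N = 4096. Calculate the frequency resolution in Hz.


DFT frequency resolution:
df = fs / N
   = 8000 / 4096
   = 1.9531 Hz

1.9531 Hz


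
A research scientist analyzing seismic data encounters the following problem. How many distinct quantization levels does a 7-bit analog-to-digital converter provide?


Number of quantization levels = 2^N
= 2^7
= 128

128


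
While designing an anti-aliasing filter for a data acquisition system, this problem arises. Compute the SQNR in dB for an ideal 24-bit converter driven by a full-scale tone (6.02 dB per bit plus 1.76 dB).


Theoretical SNR for a full-scale sinusoid:
SNR = 6.02 * N + 1.76
    = 6.02 * 24 + 1.76
    = 144.48 + 1.76
    = 146.24 dB

146.24 dB


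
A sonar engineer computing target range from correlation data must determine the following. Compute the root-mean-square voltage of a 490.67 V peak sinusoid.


RMS voltage for a sinusoidal waveform:
V_rms = V_peak / sqrt(2)
      = 490.67 / 1.414214
      = 346.956 V

346.956 V


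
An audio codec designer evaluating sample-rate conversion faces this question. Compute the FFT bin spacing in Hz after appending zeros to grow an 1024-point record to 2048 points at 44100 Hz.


Frequency resolution after zero-padding:
N_padded = 1024 * 2 = 2048
df = fs / N_padded
   = 44100 / 2048
   = 21.5332 Hz

21.5332 Hz


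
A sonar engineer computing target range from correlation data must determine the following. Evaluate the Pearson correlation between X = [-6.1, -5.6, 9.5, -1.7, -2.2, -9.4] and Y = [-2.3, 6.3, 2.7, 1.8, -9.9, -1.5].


Pearson correlation coefficient (population):
r = cov(X,Y) / (std(X) * std(Y))
Mean X = -2.5833, Mean Y = -0.4833
Cov(X,Y) = 4.954722
Std(X) = 5.984262, Std(Y) = 5.072283
r = 0.1632

0.1632


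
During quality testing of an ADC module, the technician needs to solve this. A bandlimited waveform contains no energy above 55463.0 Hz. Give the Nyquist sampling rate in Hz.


The Nyquist rate is twice the maximum frequency component.
fs_min = 2 * fmax
      = 2 * 55463.0
      = 110926.0 Hz

110926.0


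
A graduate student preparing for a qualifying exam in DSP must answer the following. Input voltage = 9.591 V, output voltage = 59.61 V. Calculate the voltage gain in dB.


Voltage gain in dB:
G = 20 * log10(Vout / Vin)
  = 20 * log10(59.61 / 9.591)
  = 20 * log10(6.215202)
  = 20 * 0.793455
  = 15.87 dB

15.87 dB


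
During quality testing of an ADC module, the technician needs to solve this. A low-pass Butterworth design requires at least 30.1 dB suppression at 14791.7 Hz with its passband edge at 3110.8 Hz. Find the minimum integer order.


Butterworth filter order formula:
n = log10(10^(A/10) - 1) / (2 * log10(f_stop/f_pass))
10^(30.1/10) - 1 = 1022.293
f_stop/f_pass = 14791.7 / 3110.8 = 4.755
n = 2.2222 -> ceil = 3

3


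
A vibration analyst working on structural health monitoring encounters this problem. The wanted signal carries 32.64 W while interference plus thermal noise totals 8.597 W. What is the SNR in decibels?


SNR in decibels:
SNR = 10 * log10(Ps / Pn)
    = 10 * log10(32.64 / 8.597)
    = 10 * log10(3.7967)
    = 10 * 0.5794
    = 5.79 dB

5.79 dB


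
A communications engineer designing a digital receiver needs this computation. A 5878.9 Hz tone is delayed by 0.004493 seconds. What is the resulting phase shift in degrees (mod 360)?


Phase shift from frequency and time delay:
phi = 360 * f * t_delay
    = 360 * 5878.9 * 0.004493
    = 9509.0 degrees
    mod 360 = 149.0 degrees

149.0 degrees


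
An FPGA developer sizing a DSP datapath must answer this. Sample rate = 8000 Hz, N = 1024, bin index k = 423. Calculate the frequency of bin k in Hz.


Frequency of DFT bin k:
f_k = k * fs / N
    = 423 * 8000 / 1024
    = 3384000 / 1024
    = 3304.688 Hz

3304.688 Hz


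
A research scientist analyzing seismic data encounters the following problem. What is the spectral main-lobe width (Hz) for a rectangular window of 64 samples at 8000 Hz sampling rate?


Main lobe width for a rectangular window:
Width = 2 * fs / N
      = 2 * 8000 / 64
      = 16000 / 64
      = 250.0 Hz

250.0 Hz


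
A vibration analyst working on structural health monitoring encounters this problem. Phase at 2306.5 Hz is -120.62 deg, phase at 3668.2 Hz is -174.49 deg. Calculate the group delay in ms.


Group delay from phase difference:
tau = -d(phi)/d(omega)
d(phi) = -53.87 deg = -0.940209 rad
d(omega) = 2*pi*(3668.2 - 2306.5) = 8555.8134 rad/s
tau = -(-0.940209) / 8555.8134
    = 0.1099 ms

0.1099 ms


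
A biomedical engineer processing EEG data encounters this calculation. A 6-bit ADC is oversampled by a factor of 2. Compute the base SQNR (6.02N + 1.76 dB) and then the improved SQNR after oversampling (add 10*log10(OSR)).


Step 1 — baseline SQNR at Nyquist:
SQNR_base = 6.02*N + 1.76
          = 6.02*6 + 1.76
          = 37.88 dB

Step 2 — oversampling processing gain:
G = 10*log10(OSR) = 10*log10(2) = 3.01 dB

Step 3 — total:
SQNR_total = 37.88 + 3.01 = 40.89 dB

Base SQNR = 37.88 dB; oversampled SQNR = 40.89 dB


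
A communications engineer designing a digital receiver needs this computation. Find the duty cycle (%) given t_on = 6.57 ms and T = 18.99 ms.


Duty cycle as a percentage:
DC = (t_on / T) * 100
   = (6.57 / 18.99) * 100
   = 0.345972 * 100
   = 34.6 %

34.6 %


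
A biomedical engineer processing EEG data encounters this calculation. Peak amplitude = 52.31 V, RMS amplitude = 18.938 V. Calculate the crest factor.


Crest factor is the ratio of peak to RMS:
CF = V_peak / V_rms
   = 52.31 / 18.938
   = 2.7622

2.7622


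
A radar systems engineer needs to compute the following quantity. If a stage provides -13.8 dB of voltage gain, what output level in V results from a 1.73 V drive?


Output voltage from dB gain:
V_out = V_in * 10^(gain_dB / 20)
      = 1.73 * 10^(-13.8 / 20)
      = 1.73 * 0.204174
      = 0.3532 V

0.3532 V


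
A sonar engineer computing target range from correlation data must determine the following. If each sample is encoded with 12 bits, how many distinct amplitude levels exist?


Number of quantization levels = 2^N
= 2^12
= 4096

4096


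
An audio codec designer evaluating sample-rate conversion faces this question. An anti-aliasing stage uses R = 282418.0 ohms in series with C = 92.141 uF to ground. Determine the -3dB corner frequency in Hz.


Cutoff frequency of a first-order RC filter:
fc = 1 / (2 * pi * R * C)
C = 92.141 uF = 9.2141e-05 F
fc = 1 / (2 * pi * 282418.0 * 9.2141e-05)
   = 1 / 163.5027881162
   = 0.006116 Hz

0.006116 Hz


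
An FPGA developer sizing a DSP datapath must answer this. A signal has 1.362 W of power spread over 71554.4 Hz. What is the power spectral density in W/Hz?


Power spectral density:
PSD = P / BW
    = 1.362 / 71554.4
    = 1.903e-05 W/Hz

1.903e-05 W/Hz


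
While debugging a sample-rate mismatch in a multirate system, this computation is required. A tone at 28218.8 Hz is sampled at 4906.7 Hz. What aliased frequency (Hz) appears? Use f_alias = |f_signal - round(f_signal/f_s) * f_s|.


Compute the nearest integer multiple of fs to the signal:
n = round(28218.8 / 4906.7) = 6
f_alias = |28218.8 - 6 * 4906.7|
        = |28218.8 - 29440.2|
        = 1221.4 Hz

1221.4


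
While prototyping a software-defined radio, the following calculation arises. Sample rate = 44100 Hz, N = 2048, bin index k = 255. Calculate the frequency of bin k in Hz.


Frequency of DFT bin k:
f_k = k * fs / N
    = 255 * 44100 / 2048
    = 11245500 / 2048
    = 5490.967 Hz

5490.967 Hz


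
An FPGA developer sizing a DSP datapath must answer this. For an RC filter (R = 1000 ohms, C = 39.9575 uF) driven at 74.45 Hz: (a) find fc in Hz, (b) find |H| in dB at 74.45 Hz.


Step 1 — cutoff frequency:
fc = 1 / (2*pi*R*C)
C = 39.9575 uF = 3.99575e-05 F
fc = 1 / (2*pi*1000*3.99575e-05)
   = 3.98311 Hz

Step 2 — magnitude at f = 74.45 Hz:
|H(f)| = 1 / sqrt(1 + (f/fc)^2)
f/fc = 74.45 / 3.98311 = 18.691425
|H| = 1 / sqrt(1 + 349.369369) = 0.0534241
|H|_dB = 20*log10(0.0534241) = -25.45 dB

fc = 3.98311 Hz; |H(74.45 Hz)| = -25.45 dB


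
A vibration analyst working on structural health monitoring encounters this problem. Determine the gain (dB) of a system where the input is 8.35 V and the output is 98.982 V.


Voltage gain in dB:
G = 20 * log10(Vout / Vin)
  = 20 * log10(98.982 / 8.35)
  = 20 * log10(11.854132)
  = 20 * 1.07387
  = 21.48 dB

21.48 dB


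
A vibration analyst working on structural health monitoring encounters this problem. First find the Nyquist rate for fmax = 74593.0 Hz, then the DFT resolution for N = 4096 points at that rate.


Step 1 — Nyquist sampling rate:
fs = 2 * fmax = 2 * 74593.0 = 149186.0 Hz

Step 2 — DFT bin spacing:
df = fs / N = 149186.0 / 4096 = 36.4224 Hz

36.4224 Hz


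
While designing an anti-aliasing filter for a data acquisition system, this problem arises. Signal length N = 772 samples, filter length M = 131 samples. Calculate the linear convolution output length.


Linear convolution output length:
L = N + M - 1
  = 772 + 131 - 1
  = 902 samples

902


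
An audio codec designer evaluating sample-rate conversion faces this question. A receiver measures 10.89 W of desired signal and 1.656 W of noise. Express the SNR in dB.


SNR in decibels:
SNR = 10 * log10(Ps / Pn)
    = 10 * log10(10.89 / 1.656)
    = 10 * log10(6.5761)
    = 10 * 0.818
    = 8.18 dB

8.18 dB


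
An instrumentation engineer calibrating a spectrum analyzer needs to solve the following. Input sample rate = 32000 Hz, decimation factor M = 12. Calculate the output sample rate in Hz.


Decimation reduces the sample rate:
fs_out = fs_in / M
       = 32000 / 12
       = 2666.6667 Hz

2666.6667 Hz


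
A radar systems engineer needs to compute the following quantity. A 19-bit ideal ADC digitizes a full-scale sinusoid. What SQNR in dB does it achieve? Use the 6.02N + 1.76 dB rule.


Theoretical SNR for a full-scale sinusoid:
SNR = 6.02 * N + 1.76
    = 6.02 * 19 + 1.76
    = 114.38 + 1.76
    = 116.14 dB

116.14 dB


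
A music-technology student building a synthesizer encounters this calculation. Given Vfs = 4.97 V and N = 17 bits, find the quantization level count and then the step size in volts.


Step 1 — number of quantization levels:
L = 2^N = 2^17 = 131072

Step 2 — LSB step size:
delta = Vfs / L
      = 4.97 / 131072
      = 3.792e-05 V

Levels = 131072; step size = 3.792e-05 V


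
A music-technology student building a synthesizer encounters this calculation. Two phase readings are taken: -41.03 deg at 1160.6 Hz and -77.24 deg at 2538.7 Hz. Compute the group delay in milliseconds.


Group delay from phase difference:
tau = -d(phi)/d(omega)
d(phi) = -36.21 deg = -0.631984 rad
d(omega) = 2*pi*(2538.7 - 1160.6) = 8658.8577 rad/s
tau = -(-0.631984) / 8658.8577
    = 0.073 ms

0.073 ms


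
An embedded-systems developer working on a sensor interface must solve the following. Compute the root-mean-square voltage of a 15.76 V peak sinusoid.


RMS voltage for a sinusoidal waveform:
V_rms = V_peak / sqrt(2)
      = 15.76 / 1.414214
      = 11.144 V

11.144 V


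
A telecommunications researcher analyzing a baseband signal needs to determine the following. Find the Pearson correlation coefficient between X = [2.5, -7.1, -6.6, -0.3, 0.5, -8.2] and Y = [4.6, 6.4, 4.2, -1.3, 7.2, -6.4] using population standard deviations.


Pearson correlation coefficient (population):
r = cov(X,Y) / (std(X) * std(Y))
Mean X = -3.2, Mean Y = 2.45
Cov(X,Y) = 6.975
Std(X) = 4.210305, Std(Y) = 4.799913
r = 0.3451

0.3451


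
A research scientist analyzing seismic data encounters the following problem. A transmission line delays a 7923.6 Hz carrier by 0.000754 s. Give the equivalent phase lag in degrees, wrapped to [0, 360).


Phase shift from frequency and time delay:
phi = 360 * f * t_delay
    = 360 * 7923.6 * 0.000754
    = 2150.78 degrees
    mod 360 = 350.78 degrees

350.78 degrees


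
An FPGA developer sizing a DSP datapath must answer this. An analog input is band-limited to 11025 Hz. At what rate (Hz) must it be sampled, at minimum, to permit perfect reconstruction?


The Nyquist rate is twice the maximum frequency component.
fs_min = 2 * fmax
      = 2 * 11025
      = 22050 Hz

22050
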